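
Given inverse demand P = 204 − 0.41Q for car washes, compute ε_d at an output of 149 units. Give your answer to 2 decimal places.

At Q = 149, P = 204 − 0.41(149) = 142.91.
dP/dQ = −0.41, so dQ/dP = 1/(−0.41) = -2.439.
ε = (dQ/dP)(P/Q) = (-2.439)(142.91/149).

-2.34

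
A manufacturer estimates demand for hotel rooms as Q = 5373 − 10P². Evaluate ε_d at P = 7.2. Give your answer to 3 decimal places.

At P = 7.2, Q = 4854.600.
dQ/dP = −20P = -144.
ε = (dQ/dP)(P/Q) = (-144)(7.2/4854.600).

-0.214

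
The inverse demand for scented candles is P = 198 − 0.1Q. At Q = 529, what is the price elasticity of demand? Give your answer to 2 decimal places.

At Q = 529, P = 198 − 0.1(529) = 145.10.
dP/dQ = −0.1, so dQ/dP = 1/(−0.1) = -10.000.
ε = (dQ/dP)(P/Q) = (-10.000)(145.10/529).

-2.74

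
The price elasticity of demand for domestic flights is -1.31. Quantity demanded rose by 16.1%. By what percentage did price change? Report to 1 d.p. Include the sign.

-12.3%

%ΔP ≈ %ΔQ / ε = (16.1%)/(-1.31) = -12.29%.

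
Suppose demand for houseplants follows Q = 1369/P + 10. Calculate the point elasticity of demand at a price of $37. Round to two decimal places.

At P = 37, Q = 47.
dQ/dP = −1369/P² = -1.
ε = (dQ/dP)(P/Q) = (-1)(37/47).

-0.79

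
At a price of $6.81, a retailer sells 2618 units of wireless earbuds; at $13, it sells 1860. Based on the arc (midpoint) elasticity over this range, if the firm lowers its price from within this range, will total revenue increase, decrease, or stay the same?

decrease

Arc ε = (-758/6.19)(9.90/2239.0) ≈ -0.542.
|ε| = 0.54 < 1, so demand is inelastic. A price cut therefore reduces total revenue.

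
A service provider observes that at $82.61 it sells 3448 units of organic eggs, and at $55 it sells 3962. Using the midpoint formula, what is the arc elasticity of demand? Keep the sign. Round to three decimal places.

-0.346

ΔQ = 3962 − 3448 = 514; ΔP = 55 − 82.61 = -27.61.
Midpoints: P̄ = 68.81, Q̄ = 3705.0.
ε = (ΔQ/ΔP)(P̄/Q̄) = (514/-27.61)(68.81/3705.0).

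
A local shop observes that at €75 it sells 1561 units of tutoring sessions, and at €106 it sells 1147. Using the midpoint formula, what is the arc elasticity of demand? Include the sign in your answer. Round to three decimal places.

ΔQ = 1147 − 1561 = -414; ΔP = 106 − 75 = 31.
Midpoints: P̄ = 90.50, Q̄ = 1354.0.
ε = (ΔQ/ΔP)(P̄/Q̄) = (-414/31)(90.50/1354.0).

-0.893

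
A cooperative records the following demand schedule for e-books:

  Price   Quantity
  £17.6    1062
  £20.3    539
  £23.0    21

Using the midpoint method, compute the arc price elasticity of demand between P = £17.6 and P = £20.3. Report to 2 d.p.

At P = 17.6, Q = 1062; at P = 20.3, Q = 539.
ΔQ = -523, ΔP = 2.7. Midpoints: P̄ = 18.95, Q̄ = 800.5.
ε = (ΔQ/ΔP)(P̄/Q̄) = (-523/2.7)(18.95/800.5).

-4.59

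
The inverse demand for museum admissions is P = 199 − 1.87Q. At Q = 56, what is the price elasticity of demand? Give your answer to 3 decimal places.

-0.900

At Q = 56, P = 199 − 1.87(56) = 94.28.
dP/dQ = −1.87, so dQ/dP = 1/(−1.87) = -0.535.
ε = (dQ/dP)(P/Q) = (-0.535)(94.28/56).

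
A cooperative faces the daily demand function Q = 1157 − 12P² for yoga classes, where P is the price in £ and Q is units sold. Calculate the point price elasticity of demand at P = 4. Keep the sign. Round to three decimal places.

At P = 4, Q = 965.
dQ/dP = −24P = -96.
ε = (dQ/dP)(P/Q) = (-96)(4/965).
|ε| < 1, so demand is inelastic at this price.

-0.398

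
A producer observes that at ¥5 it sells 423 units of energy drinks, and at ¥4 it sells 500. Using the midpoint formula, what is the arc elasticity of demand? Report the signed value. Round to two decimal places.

-0.75

ΔQ = 500 − 423 = 77; ΔP = 4 − 5 = -1.
Midpoints: P̄ = 4.50, Q̄ = 461.5.
ε = (ΔQ/ΔP)(P̄/Q̄) = (77/-1)(4.50/461.5).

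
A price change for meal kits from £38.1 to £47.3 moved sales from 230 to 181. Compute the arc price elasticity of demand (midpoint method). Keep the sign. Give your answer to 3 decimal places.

-1.107

ΔQ = 181 − 230 = -49; ΔP = 47.3 − 38.1 = 9.2.
Midpoints: P̄ = 42.70, Q̄ = 205.5.
ε = (ΔQ/ΔP)(P̄/Q̄) = (-49/9.2)(42.70/205.5).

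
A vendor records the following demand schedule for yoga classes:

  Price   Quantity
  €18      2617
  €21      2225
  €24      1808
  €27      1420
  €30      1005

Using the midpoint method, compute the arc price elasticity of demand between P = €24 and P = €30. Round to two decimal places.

At P = 24, Q = 1808; at P = 30, Q = 1005.
ΔQ = -803, ΔP = 6. Midpoints: P̄ = 27.00, Q̄ = 1406.5.
ε = (ΔQ/ΔP)(P̄/Q̄) = (-803/6)(27.00/1406.5).

-2.57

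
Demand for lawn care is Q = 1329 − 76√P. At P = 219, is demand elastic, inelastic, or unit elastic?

Q = 204.303, dQ/dP = -2.568.
ε = (dQ/dP)(P/Q) ≈ -2.753.
|ε| = 2.75 > 1.

elastic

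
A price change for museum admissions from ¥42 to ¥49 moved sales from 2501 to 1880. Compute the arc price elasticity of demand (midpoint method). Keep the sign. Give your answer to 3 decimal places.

-1.843

ΔQ = 1880 − 2501 = -621; ΔP = 49 − 42 = 7.
Midpoints: P̄ = 45.50, Q̄ = 2190.5.
ε = (ΔQ/ΔP)(P̄/Q̄) = (-621/7)(45.50/2190.5).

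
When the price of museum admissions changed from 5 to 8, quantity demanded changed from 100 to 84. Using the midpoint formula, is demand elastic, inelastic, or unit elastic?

Arc ε ≈ -0.377.
|ε| = 0.38 < 1.

inelastic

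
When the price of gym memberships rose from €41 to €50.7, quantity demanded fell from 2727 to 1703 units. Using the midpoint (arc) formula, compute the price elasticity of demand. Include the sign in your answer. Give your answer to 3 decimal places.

-2.185

ΔQ = 1703 − 2727 = -1024; ΔP = 50.7 − 41 = 9.7.
Midpoints: P̄ = 45.85, Q̄ = 2215.0.
ε = (ΔQ/ΔP)(P̄/Q̄) = (-1024/9.7)(45.85/2215.0).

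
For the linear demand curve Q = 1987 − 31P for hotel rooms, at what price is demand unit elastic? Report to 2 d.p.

32.05

For linear demand Q = a − bP, ε = −bP/(a − bP). |ε| = 1 when bP = a − bP, i.e. P = a/(2b).
P = 1987/(2·31) = 1987/62 = 32.0484.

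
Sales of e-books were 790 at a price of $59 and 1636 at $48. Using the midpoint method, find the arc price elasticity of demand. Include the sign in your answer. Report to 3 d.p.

ΔQ = 1636 − 790 = 846; ΔP = 48 − 59 = -11.
Midpoints: P̄ = 53.50, Q̄ = 1213.0.
ε = (ΔQ/ΔP)(P̄/Q̄) = (846/-11)(53.50/1213.0).

-3.392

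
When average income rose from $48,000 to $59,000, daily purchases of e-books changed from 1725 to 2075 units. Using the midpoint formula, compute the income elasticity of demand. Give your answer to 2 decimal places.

0.90

ΔQ = 350, ΔI = 11000. Midpoints: Ī = 53,500, Q̄ = 1900.0.
ε_I = (ΔQ/ΔI)(Ī/Q̄) = (350/11000)(53500/1900.0).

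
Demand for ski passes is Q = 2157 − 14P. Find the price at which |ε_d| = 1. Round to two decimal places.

77.04

For linear demand Q = a − bP, ε = −bP/(a − bP). |ε| = 1 when bP = a − bP, i.e. P = a/(2b).
P = 2157/(2·14) = 2157/28 = 77.0357.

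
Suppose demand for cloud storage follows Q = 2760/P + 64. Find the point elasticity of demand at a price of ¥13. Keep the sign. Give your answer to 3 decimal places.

At P = 13, Q = 276.308.
dQ/dP = −2760/P² = -16.331.
ε = (dQ/dP)(P/Q) = (-16.331)(13/276.308).
|ε| < 1, so demand is inelastic at this price.

-0.768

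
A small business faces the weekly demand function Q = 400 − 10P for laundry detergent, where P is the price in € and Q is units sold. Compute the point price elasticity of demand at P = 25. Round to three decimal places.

At P = 25, Q = 150.
dQ/dP = −10.
ε = (dQ/dP)(P/Q) = (-10)(25/150).

-1.667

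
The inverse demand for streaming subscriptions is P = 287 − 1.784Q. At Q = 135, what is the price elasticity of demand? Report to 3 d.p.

-0.192

At Q = 135, P = 287 − 1.784(135) = 46.16.
dP/dQ = −1.784, so dQ/dP = 1/(−1.784) = -0.561.
ε = (dQ/dP)(P/Q) = (-0.561)(46.16/135).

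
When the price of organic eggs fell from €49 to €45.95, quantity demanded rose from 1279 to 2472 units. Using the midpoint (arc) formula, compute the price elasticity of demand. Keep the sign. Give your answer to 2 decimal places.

-9.90

ΔQ = 2472 − 1279 = 1193; ΔP = 45.95 − 49 = -3.05.
Midpoints: P̄ = 47.48, Q̄ = 1875.5.
ε = (ΔQ/ΔP)(P̄/Q̄) = (1193/-3.05)(47.48/1875.5).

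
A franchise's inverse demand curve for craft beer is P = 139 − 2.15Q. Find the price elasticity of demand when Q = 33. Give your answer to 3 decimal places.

At Q = 33, P = 139 − 2.15(33) = 68.05.
dP/dQ = −2.15, so dQ/dP = 1/(−2.15) = -0.465.
ε = (dQ/dP)(P/Q) = (-0.465)(68.05/33).

-0.959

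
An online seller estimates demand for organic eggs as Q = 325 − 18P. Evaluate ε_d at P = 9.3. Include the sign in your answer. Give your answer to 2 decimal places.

At P = 9.3, Q = 157.600.
dQ/dP = −18.
ε = (dQ/dP)(P/Q) = (-18)(9.3/157.600).
|ε| > 1, so demand is elastic at this price.

-1.06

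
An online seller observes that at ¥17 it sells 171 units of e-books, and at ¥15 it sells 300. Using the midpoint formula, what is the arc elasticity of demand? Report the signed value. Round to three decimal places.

-4.382

ΔQ = 300 − 171 = 129; ΔP = 15 − 17 = -2.
Midpoints: P̄ = 16.00, Q̄ = 235.5.
ε = (ΔQ/ΔP)(P̄/Q̄) = (129/-2)(16.00/235.5).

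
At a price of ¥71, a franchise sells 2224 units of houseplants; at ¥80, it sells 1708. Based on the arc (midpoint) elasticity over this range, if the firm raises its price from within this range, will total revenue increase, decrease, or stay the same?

decrease

Arc ε = (-516/9)(75.50/1966.0) ≈ -2.202.
|ε| = 2.20 > 1, so demand is elastic. A price rise therefore reduces total revenue.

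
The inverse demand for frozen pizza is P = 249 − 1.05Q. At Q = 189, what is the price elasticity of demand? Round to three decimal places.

-0.255

At Q = 189, P = 249 − 1.05(189) = 50.55.
dP/dQ = −1.05, so dQ/dP = 1/(−1.05) = -0.952.
ε = (dQ/dP)(P/Q) = (-0.952)(50.55/189).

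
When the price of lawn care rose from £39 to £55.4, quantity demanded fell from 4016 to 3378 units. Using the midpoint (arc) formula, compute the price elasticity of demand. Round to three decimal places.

-0.497

ΔQ = 3378 − 4016 = -638; ΔP = 55.4 − 39 = 16.4.
Midpoints: P̄ = 47.20, Q̄ = 3697.0.
ε = (ΔQ/ΔP)(P̄/Q̄) = (-638/16.4)(47.20/3697.0).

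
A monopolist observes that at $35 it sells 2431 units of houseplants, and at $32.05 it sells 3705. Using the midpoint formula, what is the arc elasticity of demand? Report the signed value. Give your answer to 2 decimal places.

-4.72

ΔQ = 3705 − 2431 = 1274; ΔP = 32.05 − 35 = -2.95.
Midpoints: P̄ = 33.52, Q̄ = 3068.0.
ε = (ΔQ/ΔP)(P̄/Q̄) = (1274/-2.95)(33.52/3068.0).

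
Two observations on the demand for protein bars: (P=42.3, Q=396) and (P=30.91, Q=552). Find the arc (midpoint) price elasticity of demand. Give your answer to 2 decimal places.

-1.06

ΔQ = 552 − 396 = 156; ΔP = 30.91 − 42.3 = -11.39.
Midpoints: P̄ = 36.60, Q̄ = 474.0.
ε = (ΔQ/ΔP)(P̄/Q̄) = (156/-11.39)(36.60/474.0).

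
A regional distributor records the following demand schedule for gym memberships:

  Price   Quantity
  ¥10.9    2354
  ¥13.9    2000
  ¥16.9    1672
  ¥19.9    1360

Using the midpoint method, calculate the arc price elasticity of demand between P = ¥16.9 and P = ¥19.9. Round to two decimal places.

At P = 16.9, Q = 1672; at P = 19.9, Q = 1360.
ΔQ = -312, ΔP = 3.0. Midpoints: P̄ = 18.40, Q̄ = 1516.0.
ε = (ΔQ/ΔP)(P̄/Q̄) = (-312/3.0)(18.40/1516.0).

-1.26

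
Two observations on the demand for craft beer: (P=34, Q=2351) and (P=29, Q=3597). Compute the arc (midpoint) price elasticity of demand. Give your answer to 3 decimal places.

ΔQ = 3597 − 2351 = 1246; ΔP = 29 − 34 = -5.
Midpoints: P̄ = 31.50, Q̄ = 2974.0.
ε = (ΔQ/ΔP)(P̄/Q̄) = (1246/-5)(31.50/2974.0).

-2.639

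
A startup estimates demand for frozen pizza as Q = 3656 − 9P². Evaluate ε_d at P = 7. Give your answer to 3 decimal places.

-0.274

At P = 7, Q = 3215.
dQ/dP = −18P = -126.
ε = (dQ/dP)(P/Q) = (-126)(7/3215).
|ε| < 1, so demand is inelastic at this price.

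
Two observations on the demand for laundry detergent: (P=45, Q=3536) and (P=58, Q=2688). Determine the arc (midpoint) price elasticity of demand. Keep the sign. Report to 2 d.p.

ΔQ = 2688 − 3536 = -848; ΔP = 58 − 45 = 13.
Midpoints: P̄ = 51.50, Q̄ = 3112.0.
ε = (ΔQ/ΔP)(P̄/Q̄) = (-848/13)(51.50/3112.0).

-1.08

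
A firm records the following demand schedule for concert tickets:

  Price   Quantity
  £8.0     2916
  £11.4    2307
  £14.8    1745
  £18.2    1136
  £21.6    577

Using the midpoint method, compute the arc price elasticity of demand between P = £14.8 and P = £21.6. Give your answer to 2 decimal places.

At P = 14.8, Q = 1745; at P = 21.6, Q = 577.
ΔQ = -1168, ΔP = 6.8. Midpoints: P̄ = 18.20, Q̄ = 1161.0.
ε = (ΔQ/ΔP)(P̄/Q̄) = (-1168/6.8)(18.20/1161.0).

-2.69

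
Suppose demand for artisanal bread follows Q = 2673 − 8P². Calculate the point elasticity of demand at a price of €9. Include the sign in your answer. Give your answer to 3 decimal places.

-0.640

At P = 9, Q = 2025.
dQ/dP = −16P = -144.
ε = (dQ/dP)(P/Q) = (-144)(9/2025).
|ε| < 1, so demand is inelastic at this price.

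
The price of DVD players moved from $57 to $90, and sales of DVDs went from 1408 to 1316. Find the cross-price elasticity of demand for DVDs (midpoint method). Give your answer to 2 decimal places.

ΔQ_x = 1316 − 1408 = -92; ΔP_y = 90 − 57 = 33.
Midpoints: P̄_y = 73.50, Q̄_x = 1362.0.
ε_xy = (ΔQ_x/ΔP_y)(P̄_y/Q̄_x) = (-92/33)(73.50/1362.0).

-0.15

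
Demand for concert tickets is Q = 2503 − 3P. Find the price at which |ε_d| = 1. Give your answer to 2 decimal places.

417.17

For linear demand Q = a − bP, ε = −bP/(a − bP). |ε| = 1 when bP = a − bP, i.e. P = a/(2b).
P = 2503/(2·3) = 2503/6 = 417.1667.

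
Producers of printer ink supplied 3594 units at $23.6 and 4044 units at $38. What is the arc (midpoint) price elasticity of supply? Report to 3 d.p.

0.252

ΔQ = 4044 − 3594 = 450; ΔP = 38 − 23.6 = 14.4.
Midpoints: P̄ = 30.80, Q̄ = 3819.0.
ε_s = (ΔQ/ΔP)(P̄/Q̄) = (450/14.4)(30.80/3819.0).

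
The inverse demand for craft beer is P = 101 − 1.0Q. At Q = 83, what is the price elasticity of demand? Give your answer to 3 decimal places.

-0.217

At Q = 83, P = 101 − 1.0(83) = 18.00.
dP/dQ = −1.0, so dQ/dP = 1/(−1.0) = -1.000.
ε = (dQ/dP)(P/Q) = (-1.000)(18.00/83).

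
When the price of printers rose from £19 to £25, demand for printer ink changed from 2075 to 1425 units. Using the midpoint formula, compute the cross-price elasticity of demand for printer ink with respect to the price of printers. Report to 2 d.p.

ΔQ_x = 1425 − 2075 = -650; ΔP_y = 25 − 19 = 6.
Midpoints: P̄_y = 22.00, Q̄_x = 1750.0.
ε_xy = (ΔQ_x/ΔP_y)(P̄_y/Q̄_x) = (-650/6)(22.00/1750.0).

-1.36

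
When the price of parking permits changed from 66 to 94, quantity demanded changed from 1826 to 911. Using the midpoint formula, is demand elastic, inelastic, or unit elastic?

elastic

Arc ε ≈ -1.910.
|ε| = 1.91 > 1.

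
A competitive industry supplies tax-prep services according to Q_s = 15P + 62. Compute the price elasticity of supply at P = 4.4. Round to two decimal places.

0.52

At P = 4.4, Q_s = 128.
dQ_s/dP = 15.
ε_s = (dQ_s/dP)(P/Q_s) = (15)(4.4/128).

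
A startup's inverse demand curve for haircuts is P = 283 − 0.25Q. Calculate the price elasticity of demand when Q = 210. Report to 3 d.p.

At Q = 210, P = 283 − 0.25(210) = 230.50.
dP/dQ = −0.25, so dQ/dP = 1/(−0.25) = -4.000.
ε = (dQ/dP)(P/Q) = (-4.000)(230.50/210).

-4.390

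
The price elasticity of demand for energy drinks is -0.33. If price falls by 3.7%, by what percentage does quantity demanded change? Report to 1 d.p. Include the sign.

1.2%

%ΔQ ≈ ε × %ΔP = (-0.33)(-3.7%) = 1.22%.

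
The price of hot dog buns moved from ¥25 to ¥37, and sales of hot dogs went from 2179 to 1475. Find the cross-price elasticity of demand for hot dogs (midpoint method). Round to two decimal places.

ΔQ_x = 1475 − 2179 = -704; ΔP_y = 37 − 25 = 12.
Midpoints: P̄_y = 31.00, Q̄_x = 1827.0.
ε_xy = (ΔQ_x/ΔP_y)(P̄_y/Q̄_x) = (-704/12)(31.00/1827.0).
ε_xy < 0, so the goods are complements.

-1.00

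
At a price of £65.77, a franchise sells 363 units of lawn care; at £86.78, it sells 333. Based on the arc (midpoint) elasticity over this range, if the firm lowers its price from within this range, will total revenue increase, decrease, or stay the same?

decrease

Arc ε = (-30/21.01)(76.28/348.0) ≈ -0.313.
|ε| = 0.31 < 1, so demand is inelastic. A price cut therefore reduces total revenue.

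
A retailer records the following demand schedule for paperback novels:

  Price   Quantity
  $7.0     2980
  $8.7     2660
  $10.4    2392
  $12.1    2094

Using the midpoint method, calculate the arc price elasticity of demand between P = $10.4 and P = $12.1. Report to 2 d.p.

At P = 10.4, Q = 2392; at P = 12.1, Q = 2094.
ΔQ = -298, ΔP = 1.7. Midpoints: P̄ = 11.25, Q̄ = 2243.0.
ε = (ΔQ/ΔP)(P̄/Q̄) = (-298/1.7)(11.25/2243.0).

-0.88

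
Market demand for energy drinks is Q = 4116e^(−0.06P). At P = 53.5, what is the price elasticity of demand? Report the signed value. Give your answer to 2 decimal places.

At P = 53.5, Q = 166.108.
dQ/dP = −0.06·4116e^(−0.06P) = −0.06Q = -9.966.
ε = (dQ/dP)(P/Q) = (-9.966)(53.5/166.108).
|ε| > 1, so demand is elastic at this price.

-3.21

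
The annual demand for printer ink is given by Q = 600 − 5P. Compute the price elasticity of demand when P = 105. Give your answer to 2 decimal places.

-7.00

At P = 105, Q = 75.
dQ/dP = −5.
ε = (dQ/dP)(P/Q) = (-5)(105/75).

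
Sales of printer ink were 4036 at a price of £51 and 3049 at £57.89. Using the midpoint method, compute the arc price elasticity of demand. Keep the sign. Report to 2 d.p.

ΔQ = 3049 − 4036 = -987; ΔP = 57.89 − 51 = 6.89.
Midpoints: P̄ = 54.45, Q̄ = 3542.5.
ε = (ΔQ/ΔP)(P̄/Q̄) = (-987/6.89)(54.45/3542.5).

-2.20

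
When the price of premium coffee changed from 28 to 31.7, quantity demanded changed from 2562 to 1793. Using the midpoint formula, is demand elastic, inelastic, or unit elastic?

elastic

Arc ε ≈ -2.849.
|ε| = 2.85 > 1.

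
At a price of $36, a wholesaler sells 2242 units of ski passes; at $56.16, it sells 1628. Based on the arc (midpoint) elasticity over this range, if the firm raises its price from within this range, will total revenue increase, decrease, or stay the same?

Arc ε = (-614/20.16)(46.08/1935.0) ≈ -0.725.
|ε| = 0.73 < 1, so demand is inelastic. A price rise therefore raises total revenue.

increase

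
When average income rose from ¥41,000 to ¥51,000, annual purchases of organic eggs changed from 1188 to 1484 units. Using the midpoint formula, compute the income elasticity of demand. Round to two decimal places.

1.02

ΔQ = 296, ΔI = 10000. Midpoints: Ī = 46,000, Q̄ = 1336.0.
ε_I = (ΔQ/ΔI)(Ī/Q̄) = (296/10000)(46000/1336.0).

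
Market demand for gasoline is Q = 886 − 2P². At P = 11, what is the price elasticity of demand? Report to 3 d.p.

At P = 11, Q = 644.
dQ/dP = −4P = -44.
ε = (dQ/dP)(P/Q) = (-44)(11/644).

-0.752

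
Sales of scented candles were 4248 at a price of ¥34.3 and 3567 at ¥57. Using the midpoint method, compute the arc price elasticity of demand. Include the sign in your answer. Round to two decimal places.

-0.35

ΔQ = 3567 − 4248 = -681; ΔP = 57 − 34.3 = 22.7.
Midpoints: P̄ = 45.65, Q̄ = 3907.5.
ε = (ΔQ/ΔP)(P̄/Q̄) = (-681/22.7)(45.65/3907.5).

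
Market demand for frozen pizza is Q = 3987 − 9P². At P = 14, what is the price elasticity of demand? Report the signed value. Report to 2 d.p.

At P = 14, Q = 2223.
dQ/dP = −18P = -252.
ε = (dQ/dP)(P/Q) = (-252)(14/2223).

-1.59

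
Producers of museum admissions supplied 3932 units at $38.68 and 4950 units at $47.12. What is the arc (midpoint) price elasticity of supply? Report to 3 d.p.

ΔQ = 4950 − 3932 = 1018; ΔP = 47.12 − 38.68 = 8.44.
Midpoints: P̄ = 42.90, Q̄ = 4441.0.
ε_s = (ΔQ/ΔP)(P̄/Q̄) = (1018/8.44)(42.90/4441.0).

1.165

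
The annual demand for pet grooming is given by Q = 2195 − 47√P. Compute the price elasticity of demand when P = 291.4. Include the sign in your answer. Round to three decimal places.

At P = 291.4, Q = 1392.689.
dQ/dP = −47/(2√P) = -1.377.
ε = (dQ/dP)(P/Q) = (-1.377)(291.4/1392.689).
|ε| < 1, so demand is inelastic at this price.

-0.288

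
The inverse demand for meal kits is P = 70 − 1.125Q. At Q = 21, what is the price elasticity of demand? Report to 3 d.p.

At Q = 21, P = 70 − 1.125(21) = 46.38.
dP/dQ = −1.125, so dQ/dP = 1/(−1.125) = -0.889.
ε = (dQ/dP)(P/Q) = (-0.889)(46.38/21).

-1.963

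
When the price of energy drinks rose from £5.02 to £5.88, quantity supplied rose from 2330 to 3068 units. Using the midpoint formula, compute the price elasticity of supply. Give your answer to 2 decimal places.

1.73

ΔQ = 3068 − 2330 = 738; ΔP = 5.88 − 5.02 = 0.86.
Midpoints: P̄ = 5.45, Q̄ = 2699.0.
ε_s = (ΔQ/ΔP)(P̄/Q̄) = (738/0.86)(5.45/2699.0).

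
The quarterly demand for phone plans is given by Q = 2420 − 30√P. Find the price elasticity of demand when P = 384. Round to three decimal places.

At P = 384, Q = 1832.122.
dQ/dP = −30/(2√P) = -0.765.
ε = (dQ/dP)(P/Q) = (-0.765)(384/1832.122).
|ε| < 1, so demand is inelastic at this price.

-0.160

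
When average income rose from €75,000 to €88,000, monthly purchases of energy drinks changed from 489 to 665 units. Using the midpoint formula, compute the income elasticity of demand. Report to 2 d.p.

ΔQ = 176, ΔI = 13000. Midpoints: Ī = 81,500, Q̄ = 577.0.
ε_I = (ΔQ/ΔI)(Ī/Q̄) = (176/13000)(81500/577.0).
ε_I > 0, so the good is normal.

1.91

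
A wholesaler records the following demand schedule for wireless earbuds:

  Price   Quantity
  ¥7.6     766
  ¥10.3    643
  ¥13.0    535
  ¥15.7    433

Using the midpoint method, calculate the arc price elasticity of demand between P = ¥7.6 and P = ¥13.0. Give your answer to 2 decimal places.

-0.68

At P = 7.6, Q = 766; at P = 13.0, Q = 535.
ΔQ = -231, ΔP = 5.4. Midpoints: P̄ = 10.30, Q̄ = 650.5.
ε = (ΔQ/ΔP)(P̄/Q̄) = (-231/5.4)(10.30/650.5).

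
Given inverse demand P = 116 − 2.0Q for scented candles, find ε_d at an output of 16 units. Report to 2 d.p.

-2.63

At Q = 16, P = 116 − 2.0(16) = 84.00.
dP/dQ = −2.0, so dQ/dP = 1/(−2.0) = -0.500.
ε = (dQ/dP)(P/Q) = (-0.500)(84.00/16).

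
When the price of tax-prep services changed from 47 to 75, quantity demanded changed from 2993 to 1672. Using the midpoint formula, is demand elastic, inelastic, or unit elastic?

Arc ε ≈ -1.234.
|ε| = 1.23 > 1.

elastic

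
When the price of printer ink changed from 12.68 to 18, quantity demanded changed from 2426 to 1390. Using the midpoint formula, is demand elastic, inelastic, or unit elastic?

elastic

Arc ε ≈ -1.566.
|ε| = 1.57 > 1.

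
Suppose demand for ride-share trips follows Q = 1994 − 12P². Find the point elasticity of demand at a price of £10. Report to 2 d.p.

-3.02

At P = 10, Q = 794.
dQ/dP = −24P = -240.
ε = (dQ/dP)(P/Q) = (-240)(10/794).
|ε| > 1, so demand is elastic at this price.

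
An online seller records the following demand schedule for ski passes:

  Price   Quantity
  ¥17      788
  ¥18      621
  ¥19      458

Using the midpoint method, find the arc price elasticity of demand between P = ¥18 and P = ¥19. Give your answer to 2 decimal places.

At P = 18, Q = 621; at P = 19, Q = 458.
ΔQ = -163, ΔP = 1. Midpoints: P̄ = 18.50, Q̄ = 539.5.
ε = (ΔQ/ΔP)(P̄/Q̄) = (-163/1)(18.50/539.5).

-5.59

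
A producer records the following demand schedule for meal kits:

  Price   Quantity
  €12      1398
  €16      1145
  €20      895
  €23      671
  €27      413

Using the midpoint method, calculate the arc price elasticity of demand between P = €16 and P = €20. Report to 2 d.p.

-1.10

At P = 16, Q = 1145; at P = 20, Q = 895.
ΔQ = -250, ΔP = 4. Midpoints: P̄ = 18.00, Q̄ = 1020.0.
ε = (ΔQ/ΔP)(P̄/Q̄) = (-250/4)(18.00/1020.0).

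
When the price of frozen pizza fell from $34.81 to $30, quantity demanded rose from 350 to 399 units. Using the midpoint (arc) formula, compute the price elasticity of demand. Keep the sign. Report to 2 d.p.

ΔQ = 399 − 350 = 49; ΔP = 30 − 34.81 = -4.81.
Midpoints: P̄ = 32.41, Q̄ = 374.5.
ε = (ΔQ/ΔP)(P̄/Q̄) = (49/-4.81)(32.41/374.5).

-0.88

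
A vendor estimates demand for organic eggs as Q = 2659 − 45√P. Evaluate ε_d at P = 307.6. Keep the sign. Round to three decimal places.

-0.211

At P = 307.6, Q = 1869.766.
dQ/dP = −45/(2√P) = -1.283.
ε = (dQ/dP)(P/Q) = (-1.283)(307.6/1869.766).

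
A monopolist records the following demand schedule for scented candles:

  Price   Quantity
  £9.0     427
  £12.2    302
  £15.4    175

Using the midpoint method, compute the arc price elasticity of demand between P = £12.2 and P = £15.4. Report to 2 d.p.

At P = 12.2, Q = 302; at P = 15.4, Q = 175.
ΔQ = -127, ΔP = 3.2. Midpoints: P̄ = 13.80, Q̄ = 238.5.
ε = (ΔQ/ΔP)(P̄/Q̄) = (-127/3.2)(13.80/238.5).

-2.30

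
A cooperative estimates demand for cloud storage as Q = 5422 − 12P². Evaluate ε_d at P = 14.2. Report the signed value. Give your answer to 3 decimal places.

-1.612

At P = 14.2, Q = 3002.320.
dQ/dP = −24P = -340.800.
ε = (dQ/dP)(P/Q) = (-340.800)(14.2/3002.320).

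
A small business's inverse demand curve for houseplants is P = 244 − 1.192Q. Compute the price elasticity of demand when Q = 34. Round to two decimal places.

At Q = 34, P = 244 − 1.192(34) = 203.47.
dP/dQ = −1.192, so dQ/dP = 1/(−1.192) = -0.839.
ε = (dQ/dP)(P/Q) = (-0.839)(203.47/34).

-5.02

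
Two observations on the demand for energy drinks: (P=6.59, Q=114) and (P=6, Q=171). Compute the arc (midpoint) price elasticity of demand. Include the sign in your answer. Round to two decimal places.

ΔQ = 171 − 114 = 57; ΔP = 6 − 6.59 = -0.59.
Midpoints: P̄ = 6.29, Q̄ = 142.5.
ε = (ΔQ/ΔP)(P̄/Q̄) = (57/-0.59)(6.29/142.5).

-4.27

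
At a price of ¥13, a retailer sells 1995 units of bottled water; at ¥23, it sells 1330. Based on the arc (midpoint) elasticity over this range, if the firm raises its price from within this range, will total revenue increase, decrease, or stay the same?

Arc ε = (-665/10)(18.00/1662.5) ≈ -0.720.
|ε| = 0.72 < 1, so demand is inelastic. A price rise therefore raises total revenue.

increase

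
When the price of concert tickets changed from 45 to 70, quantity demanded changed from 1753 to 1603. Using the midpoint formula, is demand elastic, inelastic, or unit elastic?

Arc ε ≈ -0.206.
|ε| = 0.21 < 1.

inelastic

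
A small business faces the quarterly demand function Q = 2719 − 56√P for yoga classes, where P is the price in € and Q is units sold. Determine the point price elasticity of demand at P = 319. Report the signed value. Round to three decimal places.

-0.291

At P = 319, Q = 1718.808.
dQ/dP = −56/(2√P) = -1.568.
ε = (dQ/dP)(P/Q) = (-1.568)(319/1718.808).
|ε| < 1, so demand is inelastic at this price.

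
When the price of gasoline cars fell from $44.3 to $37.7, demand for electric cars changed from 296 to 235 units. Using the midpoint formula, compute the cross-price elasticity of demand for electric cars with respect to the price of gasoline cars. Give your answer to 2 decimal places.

ΔQ_x = 235 − 296 = -61; ΔP_y = 37.7 − 44.3 = -6.6.
Midpoints: P̄_y = 41.00, Q̄_x = 265.5.
ε_xy = (ΔQ_x/ΔP_y)(P̄_y/Q̄_x) = (-61/-6.6)(41.00/265.5).
ε_xy > 0, so the goods are substitutes.

1.43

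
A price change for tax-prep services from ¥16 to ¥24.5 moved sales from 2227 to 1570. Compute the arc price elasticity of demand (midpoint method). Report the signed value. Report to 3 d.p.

-0.824

ΔQ = 1570 − 2227 = -657; ΔP = 24.5 − 16 = 8.5.
Midpoints: P̄ = 20.25, Q̄ = 1898.5.
ε = (ΔQ/ΔP)(P̄/Q̄) = (-657/8.5)(20.25/1898.5).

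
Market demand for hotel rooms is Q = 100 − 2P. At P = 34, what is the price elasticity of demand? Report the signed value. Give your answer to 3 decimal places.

-2.125

At P = 34, Q = 32.
dQ/dP = −2.
ε = (dQ/dP)(P/Q) = (-2)(34/32).
|ε| > 1, so demand is elastic at this price.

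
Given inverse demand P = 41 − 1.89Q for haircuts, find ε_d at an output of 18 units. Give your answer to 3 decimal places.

At Q = 18, P = 41 − 1.89(18) = 6.98.
dP/dQ = −1.89, so dQ/dP = 1/(−1.89) = -0.529.
ε = (dQ/dP)(P/Q) = (-0.529)(6.98/18).

-0.205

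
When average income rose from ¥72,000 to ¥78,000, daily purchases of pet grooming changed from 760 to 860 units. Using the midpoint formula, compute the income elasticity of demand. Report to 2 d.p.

1.54

ΔQ = 100, ΔI = 6000. Midpoints: Ī = 75,000, Q̄ = 810.0.
ε_I = (ΔQ/ΔI)(Ī/Q̄) = (100/6000)(75000/810.0).
ε_I > 0, so the good is normal.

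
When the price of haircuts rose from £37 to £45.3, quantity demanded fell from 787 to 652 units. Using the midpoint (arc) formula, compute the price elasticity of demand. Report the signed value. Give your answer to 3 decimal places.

ΔQ = 652 − 787 = -135; ΔP = 45.3 − 37 = 8.3.
Midpoints: P̄ = 41.15, Q̄ = 719.5.
ε = (ΔQ/ΔP)(P̄/Q̄) = (-135/8.3)(41.15/719.5).

-0.930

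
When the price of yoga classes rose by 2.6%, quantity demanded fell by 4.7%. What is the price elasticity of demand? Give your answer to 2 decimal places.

ε = %ΔQ / %ΔP = (-4.7)/(2.6) = -1.808.

-1.81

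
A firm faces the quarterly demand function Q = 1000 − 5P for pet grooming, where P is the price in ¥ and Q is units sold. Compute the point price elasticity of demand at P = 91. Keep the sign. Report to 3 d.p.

-0.835

At P = 91, Q = 545.
dQ/dP = −5.
ε = (dQ/dP)(P/Q) = (-5)(91/545).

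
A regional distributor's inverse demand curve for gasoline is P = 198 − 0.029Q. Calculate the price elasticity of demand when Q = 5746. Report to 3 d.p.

-0.188

At Q = 5746, P = 198 − 0.029(5746) = 31.37.
dP/dQ = −0.029, so dQ/dP = 1/(−0.029) = -34.483.
ε = (dQ/dP)(P/Q) = (-34.483)(31.37/5746).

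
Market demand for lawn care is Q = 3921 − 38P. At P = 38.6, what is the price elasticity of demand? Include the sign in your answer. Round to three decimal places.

-0.598

At P = 38.6, Q = 2454.200.
dQ/dP = −38.
ε = (dQ/dP)(P/Q) = (-38)(38.6/2454.200).
|ε| < 1, so demand is inelastic at this price.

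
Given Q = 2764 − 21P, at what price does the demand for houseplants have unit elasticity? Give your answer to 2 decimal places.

For linear demand Q = a − bP, ε = −bP/(a − bP). |ε| = 1 when bP = a − bP, i.e. P = a/(2b).
P = 2764/(2·21) = 2764/42 = 65.8095.

65.81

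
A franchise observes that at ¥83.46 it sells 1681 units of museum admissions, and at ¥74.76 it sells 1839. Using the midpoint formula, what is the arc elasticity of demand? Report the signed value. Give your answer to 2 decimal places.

-0.82

ΔQ = 1839 − 1681 = 158; ΔP = 74.76 − 83.46 = -8.7.
Midpoints: P̄ = 79.11, Q̄ = 1760.0.
ε = (ΔQ/ΔP)(P̄/Q̄) = (158/-8.7)(79.11/1760.0).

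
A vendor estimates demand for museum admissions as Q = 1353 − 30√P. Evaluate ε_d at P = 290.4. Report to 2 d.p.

At P = 290.4, Q = 841.766.
dQ/dP = −30/(2√P) = -0.880.
ε = (dQ/dP)(P/Q) = (-0.880)(290.4/841.766).
|ε| < 1, so demand is inelastic at this price.

-0.30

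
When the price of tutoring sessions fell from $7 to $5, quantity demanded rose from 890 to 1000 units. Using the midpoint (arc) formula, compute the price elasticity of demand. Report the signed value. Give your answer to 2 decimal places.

-0.35

ΔQ = 1000 − 890 = 110; ΔP = 5 − 7 = -2.
Midpoints: P̄ = 6.00, Q̄ = 945.0.
ε = (ΔQ/ΔP)(P̄/Q̄) = (110/-2)(6.00/945.0).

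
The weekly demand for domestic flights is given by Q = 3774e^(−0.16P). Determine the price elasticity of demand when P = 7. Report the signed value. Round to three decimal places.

-1.120

At P = 7, Q = 1231.380.
dQ/dP = −0.16·3774e^(−0.16P) = −0.16Q = -197.021.
ε = (dQ/dP)(P/Q) = (-197.021)(7/1231.380).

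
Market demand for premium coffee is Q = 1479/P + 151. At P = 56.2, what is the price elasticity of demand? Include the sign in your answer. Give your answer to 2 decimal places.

At P = 56.2, Q = 177.317.
dQ/dP = −1479/P² = -0.468.
ε = (dQ/dP)(P/Q) = (-0.468)(56.2/177.317).

-0.15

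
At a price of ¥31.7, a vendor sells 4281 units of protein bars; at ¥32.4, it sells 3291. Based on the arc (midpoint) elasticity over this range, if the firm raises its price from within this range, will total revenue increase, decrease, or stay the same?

decrease

Arc ε = (-990/0.7)(32.05/3786.0) ≈ -11.972.
|ε| = 11.97 > 1, so demand is elastic. A price rise therefore reduces total revenue.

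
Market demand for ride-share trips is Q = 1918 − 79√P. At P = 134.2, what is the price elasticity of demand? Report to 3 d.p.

-0.456

At P = 134.2, Q = 1002.827.
dQ/dP = −79/(2√P) = -3.410.
ε = (dQ/dP)(P/Q) = (-3.410)(134.2/1002.827).
|ε| < 1, so demand is inelastic at this price.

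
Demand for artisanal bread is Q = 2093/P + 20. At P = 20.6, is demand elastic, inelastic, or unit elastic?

inelastic

Q = 121.602, dQ/dP = -4.932.
ε = (dQ/dP)(P/Q) ≈ -0.836.
|ε| = 0.84 < 1.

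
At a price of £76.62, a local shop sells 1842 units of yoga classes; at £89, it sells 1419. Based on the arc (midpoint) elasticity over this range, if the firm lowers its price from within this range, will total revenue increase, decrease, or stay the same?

increase

Arc ε = (-423/12.38)(82.81/1630.5) ≈ -1.735.
|ε| = 1.74 > 1, so demand is elastic. A price cut therefore raises total revenue.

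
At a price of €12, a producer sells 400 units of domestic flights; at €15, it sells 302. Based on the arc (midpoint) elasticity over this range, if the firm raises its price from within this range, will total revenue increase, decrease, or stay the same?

Arc ε = (-98/3)(13.50/351.0) ≈ -1.256.
|ε| = 1.26 > 1, so demand is elastic. A price rise therefore reduces total revenue.

decrease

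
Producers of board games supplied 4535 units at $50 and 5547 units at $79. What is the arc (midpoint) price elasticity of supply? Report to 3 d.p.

ΔQ = 5547 − 4535 = 1012; ΔP = 79 − 50 = 29.
Midpoints: P̄ = 64.50, Q̄ = 5041.0.
ε_s = (ΔQ/ΔP)(P̄/Q̄) = (1012/29)(64.50/5041.0).

0.447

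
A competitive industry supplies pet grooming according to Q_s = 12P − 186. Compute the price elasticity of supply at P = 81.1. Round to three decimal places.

At P = 81.1, Q_s = 787.20.
dQ_s/dP = 12.
ε_s = (dQ_s/dP)(P/Q_s) = (12)(81.1/787.20).

1.236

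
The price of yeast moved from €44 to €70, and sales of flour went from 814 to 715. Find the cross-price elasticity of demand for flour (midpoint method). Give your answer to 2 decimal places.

ΔQ_x = 715 − 814 = -99; ΔP_y = 70 − 44 = 26.
Midpoints: P̄_y = 57.00, Q̄_x = 764.5.
ε_xy = (ΔQ_x/ΔP_y)(P̄_y/Q̄_x) = (-99/26)(57.00/764.5).
ε_xy < 0, so the goods are complements.

-0.28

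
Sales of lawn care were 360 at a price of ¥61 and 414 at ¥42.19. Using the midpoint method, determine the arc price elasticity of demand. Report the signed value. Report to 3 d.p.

ΔQ = 414 − 360 = 54; ΔP = 42.19 − 61 = -18.81.
Midpoints: P̄ = 51.59, Q̄ = 387.0.
ε = (ΔQ/ΔP)(P̄/Q̄) = (54/-18.81)(51.59/387.0).

-0.383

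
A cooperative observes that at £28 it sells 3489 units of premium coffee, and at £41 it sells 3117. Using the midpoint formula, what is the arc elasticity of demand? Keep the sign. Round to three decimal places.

ΔQ = 3117 − 3489 = -372; ΔP = 41 − 28 = 13.
Midpoints: P̄ = 34.50, Q̄ = 3303.0.
ε = (ΔQ/ΔP)(P̄/Q̄) = (-372/13)(34.50/3303.0).

-0.299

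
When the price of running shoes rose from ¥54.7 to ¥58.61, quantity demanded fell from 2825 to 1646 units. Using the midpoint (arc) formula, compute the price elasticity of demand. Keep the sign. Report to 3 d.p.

-7.642

ΔQ = 1646 − 2825 = -1179; ΔP = 58.61 − 54.7 = 3.91.
Midpoints: P̄ = 56.66, Q̄ = 2235.5.
ε = (ΔQ/ΔP)(P̄/Q̄) = (-1179/3.91)(56.66/2235.5).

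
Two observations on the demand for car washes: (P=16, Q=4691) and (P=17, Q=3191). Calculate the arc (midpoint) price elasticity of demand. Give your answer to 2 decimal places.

-6.28

ΔQ = 3191 − 4691 = -1500; ΔP = 17 − 16 = 1.
Midpoints: P̄ = 16.50, Q̄ = 3941.0.
ε = (ΔQ/ΔP)(P̄/Q̄) = (-1500/1)(16.50/3941.0).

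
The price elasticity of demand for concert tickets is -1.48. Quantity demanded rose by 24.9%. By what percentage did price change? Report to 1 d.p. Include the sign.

-16.8%

%ΔP ≈ %ΔQ / ε = (24.9%)/(-1.48) = -16.82%.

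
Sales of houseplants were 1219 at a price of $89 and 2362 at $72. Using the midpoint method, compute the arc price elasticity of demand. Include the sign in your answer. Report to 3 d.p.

ΔQ = 2362 − 1219 = 1143; ΔP = 72 − 89 = -17.
Midpoints: P̄ = 80.50, Q̄ = 1790.5.
ε = (ΔQ/ΔP)(P̄/Q̄) = (1143/-17)(80.50/1790.5).

-3.023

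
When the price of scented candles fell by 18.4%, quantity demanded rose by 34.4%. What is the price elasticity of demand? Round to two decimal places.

-1.87

ε = %ΔQ / %ΔP = (34.4)/(-18.4) = -1.870.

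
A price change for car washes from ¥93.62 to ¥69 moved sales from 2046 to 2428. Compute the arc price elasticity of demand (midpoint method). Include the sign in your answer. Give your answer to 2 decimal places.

ΔQ = 2428 − 2046 = 382; ΔP = 69 − 93.62 = -24.62.
Midpoints: P̄ = 81.31, Q̄ = 2237.0.
ε = (ΔQ/ΔP)(P̄/Q̄) = (382/-24.62)(81.31/2237.0).

-0.56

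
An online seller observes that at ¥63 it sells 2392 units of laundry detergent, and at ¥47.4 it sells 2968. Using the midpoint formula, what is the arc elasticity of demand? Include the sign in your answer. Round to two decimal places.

-0.76

ΔQ = 2968 − 2392 = 576; ΔP = 47.4 − 63 = -15.6.
Midpoints: P̄ = 55.20, Q̄ = 2680.0.
ε = (ΔQ/ΔP)(P̄/Q̄) = (576/-15.6)(55.20/2680.0).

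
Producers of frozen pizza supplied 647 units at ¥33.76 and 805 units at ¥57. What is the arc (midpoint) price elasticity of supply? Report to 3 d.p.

ΔQ = 805 − 647 = 158; ΔP = 57 − 33.76 = 23.24.
Midpoints: P̄ = 45.38, Q̄ = 726.0.
ε_s = (ΔQ/ΔP)(P̄/Q̄) = (158/23.24)(45.38/726.0).

0.425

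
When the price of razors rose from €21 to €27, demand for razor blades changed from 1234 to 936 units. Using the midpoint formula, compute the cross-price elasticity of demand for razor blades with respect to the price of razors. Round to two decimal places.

-1.10

ΔQ_x = 936 − 1234 = -298; ΔP_y = 27 − 21 = 6.
Midpoints: P̄_y = 24.00, Q̄_x = 1085.0.
ε_xy = (ΔQ_x/ΔP_y)(P̄_y/Q̄_x) = (-298/6)(24.00/1085.0).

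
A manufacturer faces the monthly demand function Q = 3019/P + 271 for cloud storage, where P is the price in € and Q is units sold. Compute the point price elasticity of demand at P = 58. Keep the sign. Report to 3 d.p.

-0.161

At P = 58, Q = 323.052.
dQ/dP = −3019/P² = -0.897.
ε = (dQ/dP)(P/Q) = (-0.897)(58/323.052).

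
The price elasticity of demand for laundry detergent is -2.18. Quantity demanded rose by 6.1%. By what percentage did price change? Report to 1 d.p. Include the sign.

%ΔP ≈ %ΔQ / ε = (6.1%)/(-2.18) = -2.80%.

-2.8%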